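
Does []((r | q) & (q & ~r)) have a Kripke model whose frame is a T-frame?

Satisfiable (open branch found)

1. []((r | q) & (q & ~r)), w0
2. (r | q) & (q & ~r), w0
3. r | q, w0
4. q & ~r, w0
5. q, w0
6. ~r, w0
Accessibility: w0Rw0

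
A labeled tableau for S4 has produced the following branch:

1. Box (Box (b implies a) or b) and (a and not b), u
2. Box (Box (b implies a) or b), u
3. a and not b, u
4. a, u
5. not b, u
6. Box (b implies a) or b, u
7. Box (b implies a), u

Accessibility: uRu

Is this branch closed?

There is no literal clash: for every atom and world, at most one sign appears.

No, open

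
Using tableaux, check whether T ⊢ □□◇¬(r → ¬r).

Not valid

Tableau for the negation ¬□□◇¬(r → ¬r):
1. ¬□□◇¬(r → ¬r), w0
2. ¬□◇¬(r → ¬r), w1
3. ¬◇¬(r → ¬r), w2
4. r → ¬r, w2
5. ¬r, w2
Accessibility: w0Rw0, w0Rw1, w1Rw1, w1Rw2, w2Rw2
The negation has an open branch (countermodel exists).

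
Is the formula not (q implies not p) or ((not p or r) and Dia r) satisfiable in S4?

Satisfiable (open branch found)

1. not (q implies not p) or ((not p or r) and Dia r), 0
2. (not p or r) and Dia r, 0
3. not p or r, 0
4. Dia r, 0
5. r, 0
6. r, 1
Accessibility: 0R0, 0R1, 1R1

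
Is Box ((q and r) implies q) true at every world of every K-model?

Tableau for the negation not Box ((q and r) implies q):
1. not Box ((q and r) implies q), w0
2. not ((q and r) implies q), w1
3. q and r, w1
4. not q, w1
5. q, w1
6. r, w1
Accessibility: w0Rw1
Branch closes: q and not q both at w1.
All branches of the negation close; one closing branch shown above.

Yes, valid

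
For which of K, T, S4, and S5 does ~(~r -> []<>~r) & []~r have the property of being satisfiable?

K-tableau for the formula:
1. ~(~r -> []<>~r) & []~r, w0
2. ~(~r -> []<>~r), w0
3. []~r, w0
4. ~r, w0
5. ~[]<>~r, w0
6. ~<>~r, w1
7. ~r, w1
Accessibility: w0Rw1
Complete open branch: satisfiable in K.
T-tableau for the formula:
1. ~(~r -> []<>~r) & []~r, w0
2. ~(~r -> []<>~r), w0
3. []~r, w0
4. ~r, w0
5. ~[]<>~r, w0
6. ~<>~r, w1
7. ~r, w1
8. r, w1
Accessibility: w0Rw0, w0Rw1, w1Rw1
Branch closes: r and ~r both at w1.
Every branch closes (one shown): unsatisfiable in T, hence also in S4, S5 (every S4/S5-frame is a T-frame).

K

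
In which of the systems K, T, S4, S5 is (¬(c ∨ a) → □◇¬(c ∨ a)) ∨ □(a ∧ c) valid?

S5

S4-tableau for the negation ¬((¬(c ∨ a) → □◇¬(c ∨ a)) ∨ □(a ∧ c)):
1. ¬((¬(c ∨ a) → □◇¬(c ∨ a)) ∨ □(a ∧ c)), u
2. ¬(¬(c ∨ a) → □◇¬(c ∨ a)), u
3. ¬□(a ∧ c), u
4. ¬(c ∨ a), u
5. ¬□◇¬(c ∨ a), u
6. ¬c, u
7. ¬a, u
8. ¬(a ∧ c), v
9. ¬c, v
10. ¬◇¬(c ∨ a), w
11. c ∨ a, w
12. a, w
Accessibility: uRu, uRv, uRw, vRv, wRw
Complete open branch: countermodel on an S4-frame, so not valid in S4, nor in K, T (the same frame is also a K-frame and a T-frame).
S5-tableau for the negation ¬((¬(c ∨ a) → □◇¬(c ∨ a)) ∨ □(a ∧ c)):
1. ¬((¬(c ∨ a) → □◇¬(c ∨ a)) ∨ □(a ∧ c)), u
2. ¬(¬(c ∨ a) → □◇¬(c ∨ a)), u
3. ¬□(a ∧ c), u
4. ¬(c ∨ a), u
5. ¬□◇¬(c ∨ a), u
6. ¬c, u
7. ¬a, u
8. ¬(a ∧ c), v
9. ¬c, v
10. ¬◇¬(c ∨ a), w
11. c ∨ a, u
12. c ∨ a, v
13. c ∨ a, w
14. a, u
Accessibility: uRu, uRv, uRw, vRu, vRv, vRw, wRu, wRv, wRw
Branch closes: a and ¬a both at u.
Every branch closes (one shown): valid in S5.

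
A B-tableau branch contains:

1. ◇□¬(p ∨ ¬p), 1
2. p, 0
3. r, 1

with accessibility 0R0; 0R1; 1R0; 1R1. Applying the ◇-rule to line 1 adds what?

a fresh world 2 with 1R2, and □¬(p ∨ ¬p) at 2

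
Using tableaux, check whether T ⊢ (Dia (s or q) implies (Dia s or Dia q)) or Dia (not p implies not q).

Tableau for the negation not ((Dia (s or q) implies (Dia s or Dia q)) or Dia (not p implies not q)):
1. not ((Dia (s or q) implies (Dia s or Dia q)) or Dia (not p implies not q)), u
2. not (Dia (s or q) implies (Dia s or Dia q)), u
3. not Dia (not p implies not q), u
4. Dia (s or q), u
5. not (Dia s or Dia q), u
6. not Dia s, u
7. not Dia q, u
8. not (not p implies not q), u
9. not p, u
10. q, u
11. not s, u
12. not q, u
Accessibility: uRu
Branch closes: q and not q both at u.
All branches of the negation close; one closing branch shown above.

Valid in T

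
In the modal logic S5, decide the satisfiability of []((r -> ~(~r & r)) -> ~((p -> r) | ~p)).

1. []((r -> ~(~r & r)) -> ~((p -> r) | ~p)), w0
2. (r -> ~(~r & r)) -> ~((p -> r) | ~p), w0   [[]-rule on 1 via w0Rw0]
3. ~((p -> r) | ~p), w0   [->-rule on 2 (branches; this branch)]
4. ~(p -> r), w0   [~|-rule on 3]
5. p, w0   [~|-rule on 3]
6. ~r, w0   [~->-rule on 4]
Accessibility: w0Rw0

Satisfiable (open branch found)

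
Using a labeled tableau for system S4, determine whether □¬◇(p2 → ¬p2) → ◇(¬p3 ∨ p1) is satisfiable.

Satisfiable (open branch found)

1. □¬◇(p2 → ¬p2) → ◇(¬p3 ∨ p1), w0
2. ◇(¬p3 ∨ p1), w0
3. ¬p3 ∨ p1, w1
4. p1, w1
Accessibility: w0Rw0, w0Rw1, w1Rw1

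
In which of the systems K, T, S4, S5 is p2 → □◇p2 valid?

S4-tableau for the negation ¬(p2 → □◇p2):
1. ¬(p2 → □◇p2), 0
2. p2, 0   [¬→-rule on 1]
3. ¬□◇p2, 0   [¬→-rule on 1]
4. ¬◇p2, 1   [¬□-rule on 3: fresh world 1, 0R1]
5. ¬p2, 1   [¬◇-rule on 4 via 1R1]
Accessibility: 0R0, 0R1, 1R1
Complete open branch: countermodel on an S4-frame, so not valid in S4, nor in K, T (the same frame is also a K-frame and a T-frame).
S5-tableau for the negation ¬(p2 → □◇p2):
1. ¬(p2 → □◇p2), 0
2. p2, 0   [¬→-rule on 1]
3. ¬□◇p2, 0   [¬→-rule on 1]
4. ¬◇p2, 1   [¬□-rule on 3: fresh world 1, 0R1]
5. ¬p2, 0   [¬◇-rule on 4 via 1R0]
Accessibility: 0R0, 0R1, 1R0, 1R1
Branch closes: p2 and ¬p2 both at 0.
Every branch closes (one shown): valid in S5.

S5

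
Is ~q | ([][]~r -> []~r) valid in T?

Valid in T

Tableau for the negation ~(~q | ([][]~r -> []~r)):
1. ~(~q | ([][]~r -> []~r)), u
2. q, u
3. ~([][]~r -> []~r), u
4. [][]~r, u
5. ~[]~r, u
6. []~r, u
7. ~r, u
8. r, v
9. []~r, v
10. ~r, v
Accessibility: uRu, uRv, vRv
Branch closes: r and ~r both at v.
All branches of the negation close; one closing branch shown above.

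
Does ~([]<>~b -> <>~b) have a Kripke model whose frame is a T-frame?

1. ~([]<>~b -> <>~b), u
2. []<>~b, u   [~->-rule on 1]
3. ~<>~b, u   [~->-rule on 1]
4. <>~b, u   [[]-rule on 2 via uRu]
5. b, u   [~<>-rule on 3 via uRu]
6. ~b, v   [<>-rule on 4: fresh world v, uRv]
7. <>~b, v   [[]-rule on 2 via uRv]
8. b, v   [~<>-rule on 3 via uRv]
Accessibility: uRu, uRv, vRv
Branch closes: b and ~b both at v.
Every branch closes; the branch above is one of them.

Unsatisfiable (every branch closes)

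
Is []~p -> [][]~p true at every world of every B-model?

Tableau for the negation ~([]~p -> [][]~p):
1. ~([]~p -> [][]~p), w0
2. []~p, w0
3. ~[][]~p, w0
4. ~p, w0
5. ~[]~p, w1
6. ~p, w1
7. p, w2
Accessibility: w0Rw0, w0Rw1, w1Rw0, w1Rw1, w1Rw2, w2Rw1, w2Rw2
The negation has an open branch (countermodel exists).

Not valid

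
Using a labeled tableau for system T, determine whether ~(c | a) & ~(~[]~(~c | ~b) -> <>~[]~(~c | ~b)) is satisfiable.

1. ~(c | a) & ~(~[]~(~c | ~b) -> <>~[]~(~c | ~b)), u
2. ~(c | a), u
3. ~(~[]~(~c | ~b) -> <>~[]~(~c | ~b)), u
4. ~c, u
5. ~a, u
6. ~[]~(~c | ~b), u
7. ~<>~[]~(~c | ~b), u
8. []~(~c | ~b), u
9. ~(~c | ~b), u
10. c, u
11. b, u
Accessibility: uRu
Branch closes: c and ~c both at u.
(One branch shown.) All branches close.

No, unsatisfiable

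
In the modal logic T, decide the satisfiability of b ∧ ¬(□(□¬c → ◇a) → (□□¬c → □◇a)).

No, unsatisfiable

1. b ∧ ¬(□(□¬c → ◇a) → (□□¬c → □◇a)), u
2. b, u   [∧-rule on 1]
3. ¬(□(□¬c → ◇a) → (□□¬c → □◇a)), u   [∧-rule on 1]
4. □(□¬c → ◇a), u   [¬→-rule on 3]
5. ¬(□□¬c → □◇a), u   [¬→-rule on 3]
6. □□¬c, u   [¬→-rule on 5]
7. ¬□◇a, u   [¬→-rule on 5]
8. □¬c → ◇a, u   [□-rule on 4 via uRu]
9. □¬c, u   [□-rule on 6 via uRu]
10. ¬c, u   [□-rule on 9 via uRu]
11. ◇a, u   [→-rule on 8 (branches; this branch)]
12. ¬◇a, v   [¬□-rule on 7: fresh world v, uRv]
13. □¬c → ◇a, v   [□-rule on 4 via uRv]
14. □¬c, v   [□-rule on 6 via uRv]
15. ¬c, v   [□-rule on 9 via uRv]
16. ¬a, v   [¬◇-rule on 12 via vRv]
17. ¬□¬c, v   [→-rule on 13 (branches; this branch)]
18. a, w   [◇-rule on 11: fresh world w, uRw]
19. □¬c → ◇a, w   [□-rule on 4 via uRw]
20. □¬c, w   [□-rule on 6 via uRw]
21. ¬c, w   [□-rule on 9 via uRw]
22. ◇a, w   [→-rule on 19 (branches; this branch)]
23. c, x   [¬□-rule on 17: fresh world x, vRx]
24. ¬a, x   [¬◇-rule on 12 via vRx]
25. ¬c, x   [□-rule on 14 via vRx]
Accessibility: uRu, uRv, uRw, vRv, vRx, wRw, xRx
Branch closes: c and ¬c both at x.
All branches of the tableau close; one closing branch shown above.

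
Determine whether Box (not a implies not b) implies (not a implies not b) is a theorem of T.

Valid in T

Tableau for the negation not (Box (not a implies not b) implies (not a implies not b)):
1. not (Box (not a implies not b) implies (not a implies not b)), u
2. Box (not a implies not b), u   [neg-implies-rule on 1]
3. not (not a implies not b), u   [neg-implies-rule on 1]
4. not a, u   [neg-implies-rule on 3]
5. b, u   [neg-implies-rule on 3]
6. not a implies not b, u   [Box-rule on 2 via uRu]
7. not b, u   [implies-rule on 6 (branches; this branch)]
Accessibility: uRu
Branch closes: b and not b both at u.
All branches of the negation close; one closing branch shown above.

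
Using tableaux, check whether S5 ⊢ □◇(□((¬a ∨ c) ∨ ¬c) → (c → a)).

Tableau for the negation ¬□◇(□((¬a ∨ c) ∨ ¬c) → (c → a)):
1. ¬□◇(□((¬a ∨ c) ∨ ¬c) → (c → a)), u
2. ¬◇(□((¬a ∨ c) ∨ ¬c) → (c → a)), v
3. ¬(□((¬a ∨ c) ∨ ¬c) → (c → a)), u
4. □((¬a ∨ c) ∨ ¬c), u
5. ¬(c → a), u
6. c, u
7. ¬a, u
8. ¬(□((¬a ∨ c) ∨ ¬c) → (c → a)), v
9. □((¬a ∨ c) ∨ ¬c), v
10. ¬(c → a), v
11. c, v
12. ¬a, v
13. (¬a ∨ c) ∨ ¬c, u
14. (¬a ∨ c) ∨ ¬c, v
15. ¬a ∨ c, u
16. ¬a ∨ c, v
Accessibility: uRu, uRv, vRu, vRv
The negation has an open branch (countermodel exists).

Invalid (countermodel exists)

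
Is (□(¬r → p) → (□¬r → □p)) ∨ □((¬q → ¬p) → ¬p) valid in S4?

Valid in S4

Tableau for the negation ¬((□(¬r → p) → (□¬r → □p)) ∨ □((¬q → ¬p) → ¬p)):
1. ¬((□(¬r → p) → (□¬r → □p)) ∨ □((¬q → ¬p) → ¬p)), u
2. ¬(□(¬r → p) → (□¬r → □p)), u
3. ¬□((¬q → ¬p) → ¬p), u
4. □(¬r → p), u
5. ¬(□¬r → □p), u
6. □¬r, u
7. ¬□p, u
8. ¬r → p, u
9. ¬r, u
10. p, u
11. ¬((¬q → ¬p) → ¬p), v
12. ¬q → ¬p, v
13. p, v
14. ¬r → p, v
15. ¬r, v
16. q, v
17. ¬p, w
18. ¬r → p, w
19. ¬r, w
20. p, w
Accessibility: uRu, uRv, uRw, vRv, wRw
Branch closes: p and ¬p both at w.
All branches of the negation close; one closing branch shown above.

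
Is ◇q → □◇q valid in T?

No, not valid

Tableau for the negation ¬(◇q → □◇q):
1. ¬(◇q → □◇q), 0
2. ◇q, 0
3. ¬□◇q, 0
4. q, 1
5. ¬◇q, 2
6. ¬q, 2
Accessibility: 0R0, 0R1, 0R2, 1R1, 2R2
The negation has an open branch (countermodel exists).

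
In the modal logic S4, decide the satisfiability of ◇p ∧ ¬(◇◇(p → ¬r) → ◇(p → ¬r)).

1. ◇p ∧ ¬(◇◇(p → ¬r) → ◇(p → ¬r)), w0
2. ◇p, w0
3. ¬(◇◇(p → ¬r) → ◇(p → ¬r)), w0
4. ◇◇(p → ¬r), w0
5. ¬◇(p → ¬r), w0
6. ¬(p → ¬r), w0
7. p, w0
8. r, w0
9. p, w1
10. ¬(p → ¬r), w1
11. r, w1
12. ◇(p → ¬r), w2
13. ¬(p → ¬r), w2
14. p, w2
15. r, w2
16. p → ¬r, w3
17. ¬(p → ¬r), w3
18. p, w3
19. r, w3
20. ¬r, w3
Accessibility: w0Rw0, w0Rw1, w0Rw2, w0Rw3, w1Rw1, w2Rw2, w2Rw3, w3Rw3
Branch closes: r and ¬r both at w3.
(One branch shown.) All branches close.

Unsatisfiable (every branch closes)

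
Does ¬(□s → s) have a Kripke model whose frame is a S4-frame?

1. ¬(□s → s), w0
2. □s, w0
3. ¬s, w0
4. s, w0
Accessibility: w0Rw0
Branch closes: s and ¬s both at w0.
Every branch closes; the branch above is one of them.

No, unsatisfiable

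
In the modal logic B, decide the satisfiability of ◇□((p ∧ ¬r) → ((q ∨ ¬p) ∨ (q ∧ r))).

1. ◇□((p ∧ ¬r) → ((q ∨ ¬p) ∨ (q ∧ r))), w0
2. □((p ∧ ¬r) → ((q ∨ ¬p) ∨ (q ∧ r))), w1
3. (p ∧ ¬r) → ((q ∨ ¬p) ∨ (q ∧ r)), w0
4. (p ∧ ¬r) → ((q ∨ ¬p) ∨ (q ∧ r)), w1
5. (q ∨ ¬p) ∨ (q ∧ r), w0
6. (q ∨ ¬p) ∨ (q ∧ r), w1
7. q ∧ r, w0
8. q, w0
9. r, w0
10. q ∧ r, w1
11. q, w1
12. r, w1
Accessibility: w0Rw0, w0Rw1, w1Rw0, w1Rw1

Satisfiable (open branch found)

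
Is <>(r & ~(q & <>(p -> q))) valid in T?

Invalid (countermodel exists)

Tableau for the negation ~<>(r & ~(q & <>(p -> q))):
1. ~<>(r & ~(q & <>(p -> q))), 0
2. ~(r & ~(q & <>(p -> q))), 0   [~<>-rule on 1 via 0R0]
3. q & <>(p -> q), 0   [~&-rule on 2 (branches; this branch)]
4. q, 0   [&-rule on 3]
5. <>(p -> q), 0   [&-rule on 3]
6. p -> q, 1   [<>-rule on 5: fresh world 1, 0R1]
7. ~(r & ~(q & <>(p -> q))), 1   [~<>-rule on 1 via 0R1]
8. q, 1   [->-rule on 6 (branches; this branch)]
9. q & <>(p -> q), 1   [~&-rule on 7 (branches; this branch)]
10. <>(p -> q), 1   [&-rule on 9]
11. p -> q, 2   [<>-rule on 10: fresh world 2, 1R2]
12. q, 2   [->-rule on 11 (branches; this branch)]
Accessibility: 0R0, 0R1, 1R1, 1R2, 2R2
The negation has an open branch (countermodel exists).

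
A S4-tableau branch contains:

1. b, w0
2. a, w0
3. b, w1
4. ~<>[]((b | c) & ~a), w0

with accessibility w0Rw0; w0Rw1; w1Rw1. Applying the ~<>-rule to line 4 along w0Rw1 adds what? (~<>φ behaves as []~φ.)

~[]((b | c) & ~a), w1

~<>φ behaves as []~φ: propagate the negated body to each accessible world.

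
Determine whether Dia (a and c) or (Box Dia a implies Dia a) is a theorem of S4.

Valid in S4

Tableau for the negation not (Dia (a and c) or (Box Dia a implies Dia a)):
1. not (Dia (a and c) or (Box Dia a implies Dia a)), w0
2. not Dia (a and c), w0
3. not (Box Dia a implies Dia a), w0
4. Box Dia a, w0
5. not Dia a, w0
6. not (a and c), w0
7. Dia a, w0
8. not a, w0
9. not c, w0
10. a, w1
11. not (a and c), w1
12. Dia a, w1
13. not a, w1
Accessibility: w0Rw0, w0Rw1, w1Rw1
Branch closes: a and not a both at w1.
All branches of the negation close; one closing branch shown above.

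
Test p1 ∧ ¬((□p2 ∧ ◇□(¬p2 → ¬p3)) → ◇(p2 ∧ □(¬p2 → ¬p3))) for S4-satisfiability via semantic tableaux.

1. p1 ∧ ¬((□p2 ∧ ◇□(¬p2 → ¬p3)) → ◇(p2 ∧ □(¬p2 → ¬p3))), 0
2. p1, 0   [∧-rule on 1]
3. ¬((□p2 ∧ ◇□(¬p2 → ¬p3)) → ◇(p2 ∧ □(¬p2 → ¬p3))), 0   [∧-rule on 1]
4. □p2 ∧ ◇□(¬p2 → ¬p3), 0   [¬→-rule on 3]
5. ¬◇(p2 ∧ □(¬p2 → ¬p3)), 0   [¬→-rule on 3]
6. □p2, 0   [∧-rule on 4]
7. ◇□(¬p2 → ¬p3), 0   [∧-rule on 4]
8. ¬(p2 ∧ □(¬p2 → ¬p3)), 0   [¬◇-rule on 5 via 0R0]
9. p2, 0   [□-rule on 6 via 0R0]
10. ¬□(¬p2 → ¬p3), 0   [¬∧-rule on 8 (branches; this branch)]
11. □(¬p2 → ¬p3), 1   [◇-rule on 7: fresh world 1, 0R1]
12. ¬(p2 ∧ □(¬p2 → ¬p3)), 1   [¬◇-rule on 5 via 0R1]
13. p2, 1   [□-rule on 6 via 0R1]
14. ¬p2 → ¬p3, 1   [□-rule on 11 via 1R1]
15. ¬□(¬p2 → ¬p3), 1   [¬∧-rule on 12 (branches; this branch)]
16. ¬p3, 1   [→-rule on 14 (branches; this branch)]
17. ¬(¬p2 → ¬p3), 2   [¬□-rule on 10: fresh world 2, 0R2]
18. ¬p2, 2   [¬→-rule on 17]
19. p3, 2   [¬→-rule on 17]
20. ¬(p2 ∧ □(¬p2 → ¬p3)), 2   [¬◇-rule on 5 via 0R2]
21. p2, 2   [□-rule on 6 via 0R2]
Accessibility: 0R0, 0R1, 0R2, 1R1, 2R2
Branch closes: p2 and ¬p2 both at 2.
(One branch shown.) All branches close.

No, unsatisfiable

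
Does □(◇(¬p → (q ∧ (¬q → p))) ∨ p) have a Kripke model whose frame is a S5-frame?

Yes, satisfiable

1. □(◇(¬p → (q ∧ (¬q → p))) ∨ p), u
2. ◇(¬p → (q ∧ (¬q → p))) ∨ p, u
3. p, u
Accessibility: uRu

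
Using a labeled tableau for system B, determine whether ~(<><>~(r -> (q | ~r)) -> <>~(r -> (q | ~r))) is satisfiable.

1. ~(<><>~(r -> (q | ~r)) -> <>~(r -> (q | ~r))), u
2. <><>~(r -> (q | ~r)), u
3. ~<>~(r -> (q | ~r)), u
4. r -> (q | ~r), u
5. q | ~r, u
6. ~r, u
7. <>~(r -> (q | ~r)), v
8. r -> (q | ~r), v
9. q | ~r, v
10. ~r, v
11. ~(r -> (q | ~r)), w
12. r, w
13. ~(q | ~r), w
14. ~q, w
Accessibility: uRu, uRv, vRu, vRv, vRw, wRv, wRw

Satisfiable (open branch found)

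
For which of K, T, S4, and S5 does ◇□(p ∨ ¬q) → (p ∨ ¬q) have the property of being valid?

S5

S5-tableau for the negation ¬(◇□(p ∨ ¬q) → (p ∨ ¬q)):
1. ¬(◇□(p ∨ ¬q) → (p ∨ ¬q)), u
2. ◇□(p ∨ ¬q), u   [¬→-rule on 1]
3. ¬(p ∨ ¬q), u   [¬→-rule on 1]
4. ¬p, u   [¬∨-rule on 3]
5. q, u   [¬∨-rule on 3]
6. □(p ∨ ¬q), v   [◇-rule on 2: fresh world v, uRv]
7. p ∨ ¬q, u   [□-rule on 6 via vRu]
8. p ∨ ¬q, v   [□-rule on 6 via vRv]
9. ¬q, u   [∨-rule on 7 (branches; this branch)]
Accessibility: uRu, uRv, vRu, vRv
Branch closes: q and ¬q both at u.
Every branch closes (one shown): valid in S5.
S4-tableau for the negation ¬(◇□(p ∨ ¬q) → (p ∨ ¬q)):
1. ¬(◇□(p ∨ ¬q) → (p ∨ ¬q)), u
2. ◇□(p ∨ ¬q), u   [¬→-rule on 1]
3. ¬(p ∨ ¬q), u   [¬→-rule on 1]
4. ¬p, u   [¬∨-rule on 3]
5. q, u   [¬∨-rule on 3]
6. □(p ∨ ¬q), v   [◇-rule on 2: fresh world v, uRv]
7. p ∨ ¬q, v   [□-rule on 6 via vRv]
8. ¬q, v   [∨-rule on 7 (branches; this branch)]
Accessibility: uRu, uRv, vRv
Complete open branch: countermodel on an S4-frame, so not valid in S4, nor in K, T (the same frame is also a K-frame and a T-frame).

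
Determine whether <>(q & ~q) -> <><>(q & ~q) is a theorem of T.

Valid in T

Tableau for the negation ~(<>(q & ~q) -> <><>(q & ~q)):
1. ~(<>(q & ~q) -> <><>(q & ~q)), 0
2. <>(q & ~q), 0
3. ~<><>(q & ~q), 0
4. ~<>(q & ~q), 0
5. ~(q & ~q), 0
6. q, 0
7. q & ~q, 1
8. q, 1
9. ~q, 1
Accessibility: 0R0, 0R1, 1R1
Branch closes: q and ~q both at 1.
All branches of the negation close; one closing branch shown above.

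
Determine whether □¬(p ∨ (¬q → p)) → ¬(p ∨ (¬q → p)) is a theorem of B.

Tableau for the negation ¬(□¬(p ∨ (¬q → p)) → ¬(p ∨ (¬q → p))):
1. ¬(□¬(p ∨ (¬q → p)) → ¬(p ∨ (¬q → p))), w0
2. □¬(p ∨ (¬q → p)), w0
3. p ∨ (¬q → p), w0
4. ¬(p ∨ (¬q → p)), w0
5. ¬p, w0
6. ¬(¬q → p), w0
7. ¬q, w0
8. ¬q → p, w0
9. p, w0
Accessibility: w0Rw0
Branch closes: p and ¬p both at w0.
Every branch of the negation's tableau closes; the branch above is one of them.

Valid in B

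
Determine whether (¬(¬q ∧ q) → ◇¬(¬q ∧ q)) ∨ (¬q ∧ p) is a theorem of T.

Tableau for the negation ¬((¬(¬q ∧ q) → ◇¬(¬q ∧ q)) ∨ (¬q ∧ p)):
1. ¬((¬(¬q ∧ q) → ◇¬(¬q ∧ q)) ∨ (¬q ∧ p)), w0
2. ¬(¬(¬q ∧ q) → ◇¬(¬q ∧ q)), w0   [¬∨-rule on 1]
3. ¬(¬q ∧ p), w0   [¬∨-rule on 1]
4. ¬(¬q ∧ q), w0   [¬→-rule on 2]
5. ¬◇¬(¬q ∧ q), w0   [¬→-rule on 2]
6. ¬q ∧ q, w0   [¬◇-rule on 5 via w0Rw0]
7. ¬q, w0   [∧-rule on 6]
8. q, w0   [∧-rule on 6]
Accessibility: w0Rw0
Branch closes: q and ¬q both at w0.
Every branch of the negation's tableau closes; the branch above is one of them.

Valid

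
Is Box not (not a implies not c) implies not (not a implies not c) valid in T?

Tableau for the negation not (Box not (not a implies not c) implies not (not a implies not c)):
1. not (Box not (not a implies not c) implies not (not a implies not c)), w0
2. Box not (not a implies not c), w0   [neg-implies-rule on 1]
3. not a implies not c, w0   [neg-implies-rule on 1]
4. not (not a implies not c), w0   [Box-rule on 2 via w0Rw0]
5. not a, w0   [neg-implies-rule on 4]
6. c, w0   [neg-implies-rule on 4]
7. not c, w0   [implies-rule on 3 (branches; this branch)]
Accessibility: w0Rw0
Branch closes: c and not c both at w0.
All branches of the negation close; one closing branch shown above.

Valid in T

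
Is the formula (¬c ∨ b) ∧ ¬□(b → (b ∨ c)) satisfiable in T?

Unsatisfiable

1. (¬c ∨ b) ∧ ¬□(b → (b ∨ c)), u
2. ¬c ∨ b, u   [∧-rule on 1]
3. ¬□(b → (b ∨ c)), u   [∧-rule on 1]
4. b, u   [∨-rule on 2 (branches; this branch)]
5. ¬(b → (b ∨ c)), v   [¬□-rule on 3: fresh world v, uRv]
6. b, v   [¬→-rule on 5]
7. ¬(b ∨ c), v   [¬→-rule on 5]
8. ¬b, v   [¬∨-rule on 7]
9. ¬c, v   [¬∨-rule on 7]
Accessibility: uRu, uRv, vRv
Branch closes: b and ¬b both at v.
All branches of the tableau close; one closing branch shown above.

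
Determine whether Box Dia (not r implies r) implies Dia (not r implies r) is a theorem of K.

Tableau for the negation not (Box Dia (not r implies r) implies Dia (not r implies r)):
1. not (Box Dia (not r implies r) implies Dia (not r implies r)), w0
2. Box Dia (not r implies r), w0   [neg-implies-rule on 1]
3. not Dia (not r implies r), w0   [neg-implies-rule on 1]
The negation has an open branch (countermodel exists).

No, not valid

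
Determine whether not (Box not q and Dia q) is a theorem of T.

Valid in T

Tableau for the negation Box not q and Dia q:
1. Box not q and Dia q, w0
2. Box not q, w0
3. Dia q, w0
4. not q, w0
5. q, w1
6. not q, w1
Accessibility: w0Rw0, w0Rw1, w1Rw1
Branch closes: q and not q both at w1.
Every branch of the negation's tableau closes; the branch above is one of them.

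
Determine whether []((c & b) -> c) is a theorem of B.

Valid

Tableau for the negation ~[]((c & b) -> c):
1. ~[]((c & b) -> c), 0
2. ~((c & b) -> c), 1
3. c & b, 1
4. ~c, 1
5. c, 1
6. b, 1
Accessibility: 0R0, 0R1, 1R0, 1R1
Branch closes: c and ~c both at 1.
Every branch of the negation's tableau closes; the branch above is one of them.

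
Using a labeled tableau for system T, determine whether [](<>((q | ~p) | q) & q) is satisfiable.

1. [](<>((q | ~p) | q) & q), 0
2. <>((q | ~p) | q) & q, 0
3. <>((q | ~p) | q), 0
4. q, 0
5. (q | ~p) | q, 1
6. <>((q | ~p) | q) & q, 1
7. <>((q | ~p) | q), 1
8. q, 1
9. (q | ~p) | q, 2
10. q, 2
Accessibility: 0R0, 0R1, 1R1, 1R2, 2R2

Satisfiable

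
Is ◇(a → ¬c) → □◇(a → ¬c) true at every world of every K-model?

No, not valid

Tableau for the negation ¬(◇(a → ¬c) → □◇(a → ¬c)):
1. ¬(◇(a → ¬c) → □◇(a → ¬c)), 0
2. ◇(a → ¬c), 0
3. ¬□◇(a → ¬c), 0
4. a → ¬c, 1
5. ¬c, 1
6. ¬◇(a → ¬c), 2
Accessibility: 0R1, 0R2
The negation has an open branch (countermodel exists).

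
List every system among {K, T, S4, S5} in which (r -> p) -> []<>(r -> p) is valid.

S4-tableau for the negation ~((r -> p) -> []<>(r -> p)):
1. ~((r -> p) -> []<>(r -> p)), w0
2. r -> p, w0
3. ~[]<>(r -> p), w0
4. p, w0
5. ~<>(r -> p), w1
6. ~(r -> p), w1
7. r, w1
8. ~p, w1
Accessibility: w0Rw0, w0Rw1, w1Rw1
Complete open branch: countermodel on an S4-frame, so not valid in S4, nor in K, T (the same frame is also a K-frame and a T-frame).
S5-tableau for the negation ~((r -> p) -> []<>(r -> p)):
1. ~((r -> p) -> []<>(r -> p)), w0
2. r -> p, w0
3. ~[]<>(r -> p), w0
4. p, w0
5. ~<>(r -> p), w1
6. ~(r -> p), w0
7. r, w0
8. ~p, w0
Accessibility: w0Rw0, w0Rw1, w1Rw0, w1Rw1
Branch closes: p and ~p both at w0.
Every branch closes (one shown): valid in S5.

S5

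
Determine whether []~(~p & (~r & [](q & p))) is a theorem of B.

Tableau for the negation ~[]~(~p & (~r & [](q & p))):
1. ~[]~(~p & (~r & [](q & p))), w0
2. ~p & (~r & [](q & p)), w1
3. ~p, w1
4. ~r & [](q & p), w1
5. ~r, w1
6. [](q & p), w1
7. q & p, w0
8. q, w0
9. p, w0
10. q & p, w1
11. q, w1
12. p, w1
Accessibility: w0Rw0, w0Rw1, w1Rw0, w1Rw1
Branch closes: p and ~p both at w1.
Every branch of the negation's tableau closes; the branch above is one of them.

Valid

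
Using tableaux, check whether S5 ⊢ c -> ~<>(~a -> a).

Invalid (countermodel exists)

Tableau for the negation ~(c -> ~<>(~a -> a)):
1. ~(c -> ~<>(~a -> a)), u
2. c, u   [~->-rule on 1]
3. <>(~a -> a), u   [~->-rule on 1]
4. ~a -> a, v   [<>-rule on 3: fresh world v, uRv]
5. a, v   [->-rule on 4 (branches; this branch)]
Accessibility: uRu, uRv, vRu, vRv
The negation has an open branch (countermodel exists).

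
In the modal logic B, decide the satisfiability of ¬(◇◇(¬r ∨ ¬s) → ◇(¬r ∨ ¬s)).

1. ¬(◇◇(¬r ∨ ¬s) → ◇(¬r ∨ ¬s)), 0
2. ◇◇(¬r ∨ ¬s), 0
3. ¬◇(¬r ∨ ¬s), 0
4. ¬(¬r ∨ ¬s), 0
5. r, 0
6. s, 0
7. ◇(¬r ∨ ¬s), 1
8. ¬(¬r ∨ ¬s), 1
9. r, 1
10. s, 1
11. ¬r ∨ ¬s, 2
12. ¬s, 2
Accessibility: 0R0, 0R1, 1R0, 1R1, 1R2, 2R1, 2R2

Satisfiable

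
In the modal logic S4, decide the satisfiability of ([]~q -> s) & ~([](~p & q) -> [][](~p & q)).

Unsatisfiable

1. ([]~q -> s) & ~([](~p & q) -> [][](~p & q)), u
2. []~q -> s, u   [&-rule on 1]
3. ~([](~p & q) -> [][](~p & q)), u   [&-rule on 1]
4. [](~p & q), u   [~->-rule on 3]
5. ~[][](~p & q), u   [~->-rule on 3]
6. ~p & q, u   [[]-rule on 4 via uRu]
7. ~p, u   [&-rule on 6]
8. q, u   [&-rule on 6]
9. ~[]~q, u   [->-rule on 2 (branches; this branch)]
10. ~[](~p & q), v   [~[]-rule on 5: fresh world v, uRv]
11. ~p & q, v   [[]-rule on 4 via uRv]
12. ~p, v   [&-rule on 11]
13. q, v   [&-rule on 11]
14. q, w   [~[]-rule on 9: fresh world w, uRw]
15. ~p & q, w   [[]-rule on 4 via uRw]
16. ~p, w   [&-rule on 15]
17. ~(~p & q), x   [~[]-rule on 10: fresh world x, vRx]
18. ~p & q, x   [[]-rule on 4 via uRx]
19. ~p, x   [&-rule on 18]
20. q, x   [&-rule on 18]
21. ~q, x   [~&-rule on 17 (branches; this branch)]
Accessibility: uRu, uRv, uRw, uRx, vRv, vRx, wRw, xRx
Branch closes: q and ~q both at x.
(One branch shown.) All branches close.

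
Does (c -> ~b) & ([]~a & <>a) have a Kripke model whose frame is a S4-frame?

1. (c -> ~b) & ([]~a & <>a), 0
2. c -> ~b, 0
3. []~a & <>a, 0
4. []~a, 0
5. <>a, 0
6. ~a, 0
7. ~b, 0
8. a, 1
9. ~a, 1
Accessibility: 0R0, 0R1, 1R1
Branch closes: a and ~a both at 1.
(One branch shown.) All branches close.

Unsatisfiable (every branch closes)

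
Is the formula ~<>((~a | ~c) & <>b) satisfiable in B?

1. ~<>((~a | ~c) & <>b), 0
2. ~((~a | ~c) & <>b), 0
3. ~<>b, 0
4. ~b, 0
Accessibility: 0R0

Satisfiable (open branch found)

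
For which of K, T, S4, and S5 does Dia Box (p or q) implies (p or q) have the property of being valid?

S5

S5-tableau for the negation not (Dia Box (p or q) implies (p or q)):
1. not (Dia Box (p or q) implies (p or q)), u
2. Dia Box (p or q), u
3. not (p or q), u
4. not p, u
5. not q, u
6. Box (p or q), v
7. p or q, u
8. p or q, v
9. q, u
Accessibility: uRu, uRv, vRu, vRv
Branch closes: q and not q both at u.
Every branch closes (one shown): valid in S5.
S4-tableau for the negation not (Dia Box (p or q) implies (p or q)):
1. not (Dia Box (p or q) implies (p or q)), u
2. Dia Box (p or q), u
3. not (p or q), u
4. not p, u
5. not q, u
6. Box (p or q), v
7. p or q, v
8. q, v
Accessibility: uRu, uRv, vRv
Complete open branch: countermodel on an S4-frame, so not valid in S4, nor in K, T (the same frame is also a K-frame and a T-frame).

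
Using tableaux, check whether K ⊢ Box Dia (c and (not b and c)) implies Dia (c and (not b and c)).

Tableau for the negation not (Box Dia (c and (not b and c)) implies Dia (c and (not b and c))):
1. not (Box Dia (c and (not b and c)) implies Dia (c and (not b and c))), 0
2. Box Dia (c and (not b and c)), 0
3. not Dia (c and (not b and c)), 0
The negation has an open branch (countermodel exists).

Invalid (countermodel exists)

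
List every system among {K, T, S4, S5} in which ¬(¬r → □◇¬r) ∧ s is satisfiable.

K, T, S4

S5-tableau for the formula:
1. ¬(¬r → □◇¬r) ∧ s, u
2. ¬(¬r → □◇¬r), u   [∧-rule on 1]
3. s, u   [∧-rule on 1]
4. ¬r, u   [¬→-rule on 2]
5. ¬□◇¬r, u   [¬→-rule on 2]
6. ¬◇¬r, v   [¬□-rule on 5: fresh world v, uRv]
7. r, u   [¬◇-rule on 6 via vRu]
Accessibility: uRu, uRv, vRu, vRv
Branch closes: r and ¬r both at u.
Every branch closes (one shown): unsatisfiable in S5.
S4-tableau for the formula:
1. ¬(¬r → □◇¬r) ∧ s, u
2. ¬(¬r → □◇¬r), u   [∧-rule on 1]
3. s, u   [∧-rule on 1]
4. ¬r, u   [¬→-rule on 2]
5. ¬□◇¬r, u   [¬→-rule on 2]
6. ¬◇¬r, v   [¬□-rule on 5: fresh world v, uRv]
7. r, v   [¬◇-rule on 6 via vRv]
Accessibility: uRu, uRv, vRv
Complete open branch: satisfiable in S4, hence also in K, T (this S4-model is also a K-model and a T-model).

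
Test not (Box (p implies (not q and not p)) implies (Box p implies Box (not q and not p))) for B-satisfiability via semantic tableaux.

Unsatisfiable (every branch closes)

1. not (Box (p implies (not q and not p)) implies (Box p implies Box (not q and not p))), w0
2. Box (p implies (not q and not p)), w0   [neg-implies-rule on 1]
3. not (Box p implies Box (not q and not p)), w0   [neg-implies-rule on 1]
4. Box p, w0   [neg-implies-rule on 3]
5. not Box (not q and not p), w0   [neg-implies-rule on 3]
6. p implies (not q and not p), w0   [Box-rule on 2 via w0Rw0]
7. p, w0   [Box-rule on 4 via w0Rw0]
8. not q and not p, w0   [implies-rule on 6 (branches; this branch)]
9. not q, w0   [and-rule on 8]
10. not p, w0   [and-rule on 8]
Accessibility: w0Rw0
Branch closes: p and not p both at w0.
(One branch shown.) All branches close.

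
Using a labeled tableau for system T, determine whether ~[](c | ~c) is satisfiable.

Unsatisfiable (every branch closes)

1. ~[](c | ~c), 0
2. ~(c | ~c), 1
3. ~c, 1
4. c, 1
Accessibility: 0R0, 0R1, 1R1
Branch closes: c and ~c both at 1.
(One branch shown.) All branches close.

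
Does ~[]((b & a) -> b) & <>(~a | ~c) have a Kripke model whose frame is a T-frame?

1. ~[]((b & a) -> b) & <>(~a | ~c), u
2. ~[]((b & a) -> b), u   [&-rule on 1]
3. <>(~a | ~c), u   [&-rule on 1]
4. ~((b & a) -> b), v   [~[]-rule on 2: fresh world v, uRv]
5. b & a, v   [~->-rule on 4]
6. ~b, v   [~->-rule on 4]
7. b, v   [&-rule on 5]
8. a, v   [&-rule on 5]
Accessibility: uRu, uRv, vRv
Branch closes: b and ~b both at v.
(One branch shown.) All branches close.

Unsatisfiable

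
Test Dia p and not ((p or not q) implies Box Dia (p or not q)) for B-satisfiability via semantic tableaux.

No, unsatisfiable

1. Dia p and not ((p or not q) implies Box Dia (p or not q)), 0
2. Dia p, 0
3. not ((p or not q) implies Box Dia (p or not q)), 0
4. p or not q, 0
5. not Box Dia (p or not q), 0
6. not q, 0
7. p, 1
8. not Dia (p or not q), 2
9. not (p or not q), 0
10. not p, 0
11. q, 0
Accessibility: 0R0, 0R1, 0R2, 1R0, 1R1, 2R0, 2R2
Branch closes: q and not q both at 0.
(One branch shown.) All branches close.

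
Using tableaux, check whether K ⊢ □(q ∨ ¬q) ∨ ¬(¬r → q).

Tableau for the negation ¬(□(q ∨ ¬q) ∨ ¬(¬r → q)):
1. ¬(□(q ∨ ¬q) ∨ ¬(¬r → q)), u
2. ¬□(q ∨ ¬q), u   [¬∨-rule on 1]
3. ¬r → q, u   [¬∨-rule on 1]
4. q, u   [→-rule on 3 (branches; this branch)]
5. ¬(q ∨ ¬q), v   [¬□-rule on 2: fresh world v, uRv]
6. ¬q, v   [¬∨-rule on 5]
7. q, v   [¬∨-rule on 5]
Accessibility: uRv
Branch closes: q and ¬q both at v.
All branches of the negation close; one closing branch shown above.

Yes, valid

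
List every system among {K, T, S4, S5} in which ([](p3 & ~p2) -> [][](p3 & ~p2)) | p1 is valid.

S4, S5

S4-tableau for the negation ~(([](p3 & ~p2) -> [][](p3 & ~p2)) | p1):
1. ~(([](p3 & ~p2) -> [][](p3 & ~p2)) | p1), 0
2. ~([](p3 & ~p2) -> [][](p3 & ~p2)), 0   [~|-rule on 1]
3. ~p1, 0   [~|-rule on 1]
4. [](p3 & ~p2), 0   [~->-rule on 2]
5. ~[][](p3 & ~p2), 0   [~->-rule on 2]
6. p3 & ~p2, 0   [[]-rule on 4 via 0R0]
7. p3, 0   [&-rule on 6]
8. ~p2, 0   [&-rule on 6]
9. ~[](p3 & ~p2), 1   [~[]-rule on 5: fresh world 1, 0R1]
10. p3 & ~p2, 1   [[]-rule on 4 via 0R1]
11. p3, 1   [&-rule on 10]
12. ~p2, 1   [&-rule on 10]
13. ~(p3 & ~p2), 2   [~[]-rule on 9: fresh world 2, 1R2]
14. p3 & ~p2, 2   [[]-rule on 4 via 0R2]
15. p3, 2   [&-rule on 14]
16. ~p2, 2   [&-rule on 14]
17. p2, 2   [~&-rule on 13 (branches; this branch)]
Accessibility: 0R0, 0R1, 0R2, 1R1, 1R2, 2R2
Branch closes: p2 and ~p2 both at 2.
Every branch closes (one shown): valid in S4, hence also in S5 (every theorem of S4 is a theorem of S5).
T-tableau for the negation ~(([](p3 & ~p2) -> [][](p3 & ~p2)) | p1):
1. ~(([](p3 & ~p2) -> [][](p3 & ~p2)) | p1), 0
2. ~([](p3 & ~p2) -> [][](p3 & ~p2)), 0   [~|-rule on 1]
3. ~p1, 0   [~|-rule on 1]
4. [](p3 & ~p2), 0   [~->-rule on 2]
5. ~[][](p3 & ~p2), 0   [~->-rule on 2]
6. p3 & ~p2, 0   [[]-rule on 4 via 0R0]
7. p3, 0   [&-rule on 6]
8. ~p2, 0   [&-rule on 6]
9. ~[](p3 & ~p2), 1   [~[]-rule on 5: fresh world 1, 0R1]
10. p3 & ~p2, 1   [[]-rule on 4 via 0R1]
11. p3, 1   [&-rule on 10]
12. ~p2, 1   [&-rule on 10]
13. ~(p3 & ~p2), 2   [~[]-rule on 9: fresh world 2, 1R2]
14. p2, 2   [~&-rule on 13 (branches; this branch)]
Accessibility: 0R0, 0R1, 1R1, 1R2, 2R2
Complete open branch: countermodel on a T-frame, so not valid in T, nor in K (the same frame is also a K-frame).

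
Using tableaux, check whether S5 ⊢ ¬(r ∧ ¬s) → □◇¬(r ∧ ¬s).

Yes, valid

Tableau for the negation ¬(¬(r ∧ ¬s) → □◇¬(r ∧ ¬s)):
1. ¬(¬(r ∧ ¬s) → □◇¬(r ∧ ¬s)), w0
2. ¬(r ∧ ¬s), w0
3. ¬□◇¬(r ∧ ¬s), w0
4. s, w0
5. ¬◇¬(r ∧ ¬s), w1
6. r ∧ ¬s, w0
7. r, w0
8. ¬s, w0
Accessibility: w0Rw0, w0Rw1, w1Rw0, w1Rw1
Branch closes: s and ¬s both at w0.
Every branch of the negation's tableau closes; the branch above is one of them.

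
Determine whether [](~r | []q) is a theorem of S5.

Tableau for the negation ~[](~r | []q):
1. ~[](~r | []q), u
2. ~(~r | []q), v
3. r, v
4. ~[]q, v
5. ~q, w
Accessibility: uRu, uRv, uRw, vRu, vRv, vRw, wRu, wRv, wRw
The negation has an open branch (countermodel exists).

No, not valid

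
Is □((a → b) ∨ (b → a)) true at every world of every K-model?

Valid in K

Tableau for the negation ¬□((a → b) ∨ (b → a)):
1. ¬□((a → b) ∨ (b → a)), w0
2. ¬((a → b) ∨ (b → a)), w1
3. ¬(a → b), w1
4. ¬(b → a), w1
5. a, w1
6. ¬b, w1
7. b, w1
8. ¬a, w1
Accessibility: w0Rw1
Branch closes: b and ¬b both at w1.
Every branch of the negation's tableau closes; the branch above is one of them.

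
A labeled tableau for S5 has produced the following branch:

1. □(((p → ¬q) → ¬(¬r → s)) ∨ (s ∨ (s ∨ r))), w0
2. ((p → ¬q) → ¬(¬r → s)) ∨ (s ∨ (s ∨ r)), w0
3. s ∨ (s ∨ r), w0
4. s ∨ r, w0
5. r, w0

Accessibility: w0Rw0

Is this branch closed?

Not closed

There is no literal clash: for every atom and world, at most one sign appears.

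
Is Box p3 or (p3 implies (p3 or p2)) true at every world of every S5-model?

Tableau for the negation not (Box p3 or (p3 implies (p3 or p2))):
1. not (Box p3 or (p3 implies (p3 or p2))), w0
2. not Box p3, w0
3. not (p3 implies (p3 or p2)), w0
4. p3, w0
5. not (p3 or p2), w0
6. not p3, w0
7. not p2, w0
Accessibility: w0Rw0
Branch closes: p3 and not p3 both at w0.
Every branch of the negation's tableau closes; the branch above is one of them.

Yes, valid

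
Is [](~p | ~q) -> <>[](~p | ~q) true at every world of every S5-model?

Tableau for the negation ~([](~p | ~q) -> <>[](~p | ~q)):
1. ~([](~p | ~q) -> <>[](~p | ~q)), 0
2. [](~p | ~q), 0
3. ~<>[](~p | ~q), 0
4. ~p | ~q, 0
5. ~[](~p | ~q), 0
6. ~q, 0
7. ~(~p | ~q), 1
8. p, 1
9. q, 1
10. ~p | ~q, 1
11. ~[](~p | ~q), 1
12. ~q, 1
Accessibility: 0R0, 0R1, 1R0, 1R1
Branch closes: q and ~q both at 1.
All branches of the negation close; one closing branch shown above.

Valid in S5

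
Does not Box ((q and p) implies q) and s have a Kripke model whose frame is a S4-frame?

Unsatisfiable (every branch closes)

1. not Box ((q and p) implies q) and s, w0
2. not Box ((q and p) implies q), w0   [and-rule on 1]
3. s, w0   [and-rule on 1]
4. not ((q and p) implies q), w1   [neg-Box-rule on 2: fresh world w1, w0Rw1]
5. q and p, w1   [neg-implies-rule on 4]
6. not q, w1   [neg-implies-rule on 4]
7. q, w1   [and-rule on 5]
8. p, w1   [and-rule on 5]
Accessibility: w0Rw0, w0Rw1, w1Rw1
Branch closes: q and not q both at w1.
All branches of the tableau close; one closing branch shown above.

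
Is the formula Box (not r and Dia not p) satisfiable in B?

Yes, satisfiable

1. Box (not r and Dia not p), 0
2. not r and Dia not p, 0
3. not r, 0
4. Dia not p, 0
5. not p, 1
6. not r and Dia not p, 1
7. not r, 1
8. Dia not p, 1
9. not p, 2
Accessibility: 0R0, 0R1, 1R0, 1R1, 1R2, 2R1, 2R2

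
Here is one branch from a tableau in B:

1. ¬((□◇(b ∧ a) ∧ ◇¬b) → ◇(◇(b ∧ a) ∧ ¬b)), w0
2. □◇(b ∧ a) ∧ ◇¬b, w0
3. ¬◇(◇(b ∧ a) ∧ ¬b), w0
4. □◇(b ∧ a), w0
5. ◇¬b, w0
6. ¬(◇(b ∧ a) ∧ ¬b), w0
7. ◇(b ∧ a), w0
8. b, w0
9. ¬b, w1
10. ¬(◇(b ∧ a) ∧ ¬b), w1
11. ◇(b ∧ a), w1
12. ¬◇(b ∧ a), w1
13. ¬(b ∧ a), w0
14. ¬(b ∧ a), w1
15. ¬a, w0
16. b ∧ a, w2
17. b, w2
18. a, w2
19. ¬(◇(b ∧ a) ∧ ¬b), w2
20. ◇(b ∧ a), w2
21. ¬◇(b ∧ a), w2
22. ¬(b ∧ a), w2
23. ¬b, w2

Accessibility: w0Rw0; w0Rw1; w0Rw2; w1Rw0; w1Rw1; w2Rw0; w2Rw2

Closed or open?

Both b and ¬b appear at w2.

Closed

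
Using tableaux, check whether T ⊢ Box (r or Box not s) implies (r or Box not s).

Valid

Tableau for the negation not (Box (r or Box not s) implies (r or Box not s)):
1. not (Box (r or Box not s) implies (r or Box not s)), 0
2. Box (r or Box not s), 0
3. not (r or Box not s), 0
4. not r, 0
5. not Box not s, 0
6. r or Box not s, 0
7. Box not s, 0
8. not s, 0
9. s, 1
10. r or Box not s, 1
11. not s, 1
Accessibility: 0R0, 0R1, 1R1
Branch closes: s and not s both at 1.
All branches of the negation close; one closing branch shown above.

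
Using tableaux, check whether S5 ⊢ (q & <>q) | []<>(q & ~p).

Tableau for the negation ~((q & <>q) | []<>(q & ~p)):
1. ~((q & <>q) | []<>(q & ~p)), 0
2. ~(q & <>q), 0   [~|-rule on 1]
3. ~[]<>(q & ~p), 0   [~|-rule on 1]
4. ~<>q, 0   [~&-rule on 2 (branches; this branch)]
5. ~q, 0   [~<>-rule on 4 via 0R0]
6. ~<>(q & ~p), 1   [~[]-rule on 3: fresh world 1, 0R1]
7. ~q, 1   [~<>-rule on 4 via 0R1]
8. ~(q & ~p), 0   [~<>-rule on 6 via 1R0]
9. ~(q & ~p), 1   [~<>-rule on 6 via 1R1]
10. p, 0   [~&-rule on 8 (branches; this branch)]
11. p, 1   [~&-rule on 9 (branches; this branch)]
Accessibility: 0R0, 0R1, 1R0, 1R1
The negation has an open branch (countermodel exists).

Not valid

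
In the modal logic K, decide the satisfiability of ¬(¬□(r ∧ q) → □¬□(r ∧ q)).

1. ¬(¬□(r ∧ q) → □¬□(r ∧ q)), 0
2. ¬□(r ∧ q), 0
3. ¬□¬□(r ∧ q), 0
4. ¬(r ∧ q), 1
5. ¬q, 1
6. □(r ∧ q), 2
Accessibility: 0R1, 0R2

Satisfiable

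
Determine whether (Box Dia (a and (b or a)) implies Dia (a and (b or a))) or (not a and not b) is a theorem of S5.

Valid

Tableau for the negation not ((Box Dia (a and (b or a)) implies Dia (a and (b or a))) or (not a and not b)):
1. not ((Box Dia (a and (b or a)) implies Dia (a and (b or a))) or (not a and not b)), w0
2. not (Box Dia (a and (b or a)) implies Dia (a and (b or a))), w0
3. not (not a and not b), w0
4. Box Dia (a and (b or a)), w0
5. not Dia (a and (b or a)), w0
6. Dia (a and (b or a)), w0
7. not (a and (b or a)), w0
8. b, w0
9. not a, w0
10. a and (b or a), w1
11. a, w1
12. b or a, w1
13. Dia (a and (b or a)), w1
14. not (a and (b or a)), w1
15. not (b or a), w1
16. not b, w1
17. not a, w1
Accessibility: w0Rw0, w0Rw1, w1Rw0, w1Rw1
Branch closes: a and not a both at w1.
Every branch of the negation's tableau closes; the branch above is one of them.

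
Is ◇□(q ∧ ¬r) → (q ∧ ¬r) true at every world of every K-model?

No, not valid

Tableau for the negation ¬(◇□(q ∧ ¬r) → (q ∧ ¬r)):
1. ¬(◇□(q ∧ ¬r) → (q ∧ ¬r)), u
2. ◇□(q ∧ ¬r), u
3. ¬(q ∧ ¬r), u
4. r, u
5. □(q ∧ ¬r), v
Accessibility: uRv
The negation has an open branch (countermodel exists).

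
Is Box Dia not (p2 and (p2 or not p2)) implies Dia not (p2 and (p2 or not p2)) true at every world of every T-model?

Tableau for the negation not (Box Dia not (p2 and (p2 or not p2)) implies Dia not (p2 and (p2 or not p2))):
1. not (Box Dia not (p2 and (p2 or not p2)) implies Dia not (p2 and (p2 or not p2))), u
2. Box Dia not (p2 and (p2 or not p2)), u   [neg-implies-rule on 1]
3. not Dia not (p2 and (p2 or not p2)), u   [neg-implies-rule on 1]
4. Dia not (p2 and (p2 or not p2)), u   [Box-rule on 2 via uRu]
5. p2 and (p2 or not p2), u   [neg-Dia-rule on 3 via uRu]
6. p2, u   [and-rule on 5]
7. p2 or not p2, u   [and-rule on 5]
8. not (p2 and (p2 or not p2)), v   [Dia-rule on 4: fresh world v, uRv]
9. Dia not (p2 and (p2 or not p2)), v   [Box-rule on 2 via uRv]
10. p2 and (p2 or not p2), v   [neg-Dia-rule on 3 via uRv]
11. p2, v   [and-rule on 10]
12. p2 or not p2, v   [and-rule on 10]
13. not (p2 or not p2), v   [neg-and-rule on 8 (branches; this branch)]
14. not p2, v   [neg-or-rule on 13]
Accessibility: uRu, uRv, vRv
Branch closes: p2 and not p2 both at v.
All branches of the negation close; one closing branch shown above.

Valid in T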